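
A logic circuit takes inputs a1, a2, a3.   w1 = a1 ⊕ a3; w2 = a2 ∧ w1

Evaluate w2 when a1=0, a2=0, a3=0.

0

w1 = 0 ⊕ 0 = 0
w2 = 0 ∧ 0 = 0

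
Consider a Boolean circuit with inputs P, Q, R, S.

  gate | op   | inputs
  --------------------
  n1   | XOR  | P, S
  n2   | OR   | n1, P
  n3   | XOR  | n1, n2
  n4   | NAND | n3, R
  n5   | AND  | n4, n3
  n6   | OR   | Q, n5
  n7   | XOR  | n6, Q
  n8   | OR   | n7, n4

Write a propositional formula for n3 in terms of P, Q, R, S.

n1 = P XOR S
n2 = n1 OR P = (P XOR S) OR P
n3 = n1 XOR n2 = (P XOR S) XOR ((P XOR S) OR P)

(P XOR S) XOR ((P XOR S) OR P)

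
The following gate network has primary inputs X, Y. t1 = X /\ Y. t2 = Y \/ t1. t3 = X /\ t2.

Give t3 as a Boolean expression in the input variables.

t1 = X /\ Y
t2 = Y \/ t1 = Y \/ (X /\ Y)
t3 = X /\ t2 = X /\ (Y \/ (X /\ Y))

X /\ (Y \/ (X /\ Y))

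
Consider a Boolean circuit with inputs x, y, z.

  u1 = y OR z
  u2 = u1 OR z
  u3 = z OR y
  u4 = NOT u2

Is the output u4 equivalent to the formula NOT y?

No

u1 = y OR z
u2 = u1 OR z = (y OR z) OR z
u4 = NOT u2 = NOT ((y OR z) OR z)
At x=0, y=0, z=1: circuit gives 0, formula gives 1.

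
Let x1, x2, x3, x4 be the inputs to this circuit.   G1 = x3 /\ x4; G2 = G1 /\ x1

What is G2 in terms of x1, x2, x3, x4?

(x3 /\ x4) /\ x1

G1 = x3 /\ x4
G2 = G1 /\ x1 = (x3 /\ x4) /\ x1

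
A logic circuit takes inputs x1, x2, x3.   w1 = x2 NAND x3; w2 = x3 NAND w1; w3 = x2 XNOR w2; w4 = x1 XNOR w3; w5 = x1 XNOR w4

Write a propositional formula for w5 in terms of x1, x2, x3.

x1 XNOR (x1 XNOR (x2 XNOR (x3 NAND (x2 NAND x3))))

w1 = x2 NAND x3
w2 = x3 NAND w1 = x3 NAND (x2 NAND x3)
w3 = x2 XNOR w2 = x2 XNOR (x3 NAND (x2 NAND x3))
w4 = x1 XNOR w3 = x1 XNOR (x2 XNOR (x3 NAND (x2 NAND x3)))
w5 = x1 XNOR w4 = x1 XNOR (x1 XNOR (x2 XNOR (x3 NAND (x2 NAND x3))))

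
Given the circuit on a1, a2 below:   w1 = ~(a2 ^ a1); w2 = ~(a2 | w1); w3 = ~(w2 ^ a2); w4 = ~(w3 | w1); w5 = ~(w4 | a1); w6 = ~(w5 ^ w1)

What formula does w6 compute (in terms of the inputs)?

~((~((~((~((~(a2 | (~(a2 ^ a1)))) ^ a2)) | (~(a2 ^ a1)))) | a1)) ^ (~(a2 ^ a1)))

w1 = ~(a2 ^ a1)
w2 = ~(a2 | w1) = ~(a2 | (~(a2 ^ a1)))
w3 = ~(w2 ^ a2) = ~((~(a2 | (~(a2 ^ a1)))) ^ a2)
w4 = ~(w3 | w1) = ~((~((~(a2 | (~(a2 ^ a1)))) ^ a2)) | (~(a2 ^ a1)))
w5 = ~(w4 | a1) = ~((~((~((~(a2 | (~(a2 ^ a1)))) ^ a2)) | (~(a2 ^ a1)))) | a1)
w6 = ~(w5 ^ w1) = ~((~((~((~((~(a2 | (~(a2 ^ a1)))) ^ a2)) | (~(a2 ^ a1)))) | a1)) ^ (~(a2 ^ a1)))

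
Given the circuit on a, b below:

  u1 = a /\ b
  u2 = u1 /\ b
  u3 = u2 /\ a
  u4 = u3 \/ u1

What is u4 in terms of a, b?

u1 = a /\ b
u2 = u1 /\ b = (a /\ b) /\ b
u3 = u2 /\ a = ((a /\ b) /\ b) /\ a
u4 = u3 \/ u1 = (((a /\ b) /\ b) /\ a) \/ (a /\ b)

(((a /\ b) /\ b) /\ a) \/ (a /\ b)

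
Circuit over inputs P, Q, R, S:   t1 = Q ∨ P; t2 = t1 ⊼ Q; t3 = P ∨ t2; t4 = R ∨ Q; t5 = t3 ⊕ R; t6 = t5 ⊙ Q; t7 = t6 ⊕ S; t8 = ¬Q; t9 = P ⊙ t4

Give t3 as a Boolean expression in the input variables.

P ∨ ((Q ∨ P) ⊼ Q)

t1 = Q ∨ P
t2 = t1 ⊼ Q = (Q ∨ P) ⊼ Q
t3 = P ∨ t2 = P ∨ ((Q ∨ P) ⊼ Q)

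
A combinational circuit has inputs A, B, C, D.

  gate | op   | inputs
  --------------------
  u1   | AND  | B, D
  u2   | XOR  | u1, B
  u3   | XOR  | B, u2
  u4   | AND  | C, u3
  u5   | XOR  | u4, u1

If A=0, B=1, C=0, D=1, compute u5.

u1 = 1 AND 1 = 1
u2 = 1 XOR 1 = 0
u3 = 1 XOR 0 = 1
u4 = 0 AND 1 = 0
u5 = 0 XOR 1 = 1

1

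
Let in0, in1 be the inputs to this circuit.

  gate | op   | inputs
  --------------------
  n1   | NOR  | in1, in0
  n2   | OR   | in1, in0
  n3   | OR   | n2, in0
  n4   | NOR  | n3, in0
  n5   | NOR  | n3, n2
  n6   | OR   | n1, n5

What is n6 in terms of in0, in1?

(in1 NOR in0) OR (((in1 OR in0) OR in0) NOR (in1 OR in0))

n1 = in1 NOR in0
n2 = in1 OR in0
n3 = n2 OR in0 = (in1 OR in0) OR in0
n5 = n3 NOR n2 = ((in1 OR in0) OR in0) NOR (in1 OR in0)
n6 = n1 OR n5 = (in1 NOR in0) OR (((in1 OR in0) OR in0) NOR (in1 OR in0))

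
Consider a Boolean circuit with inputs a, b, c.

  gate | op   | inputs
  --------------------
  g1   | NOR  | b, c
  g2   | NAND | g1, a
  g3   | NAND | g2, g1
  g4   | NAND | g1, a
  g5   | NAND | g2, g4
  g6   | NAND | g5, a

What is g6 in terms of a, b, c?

(((b NOR c) NAND a) NAND ((b NOR c) NAND a)) NAND a

g1 = b NOR c
g2 = g1 NAND a = (b NOR c) NAND a
g4 = g1 NAND a = (b NOR c) NAND a
g5 = g2 NAND g4 = ((b NOR c) NAND a) NAND ((b NOR c) NAND a)
g6 = g5 NAND a = (((b NOR c) NAND a) NAND ((b NOR c) NAND a)) NAND a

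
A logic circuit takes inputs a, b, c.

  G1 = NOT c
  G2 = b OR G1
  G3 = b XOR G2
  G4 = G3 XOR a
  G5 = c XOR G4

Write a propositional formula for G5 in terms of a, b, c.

c XOR ((b XOR (b OR NOT c)) XOR a)

G1 = NOT c
G2 = b OR G1 = b OR NOT c
G3 = b XOR G2 = b XOR (b OR NOT c)
G4 = G3 XOR a = (b XOR (b OR NOT c)) XOR a
G5 = c XOR G4 = c XOR ((b XOR (b OR NOT c)) XOR a)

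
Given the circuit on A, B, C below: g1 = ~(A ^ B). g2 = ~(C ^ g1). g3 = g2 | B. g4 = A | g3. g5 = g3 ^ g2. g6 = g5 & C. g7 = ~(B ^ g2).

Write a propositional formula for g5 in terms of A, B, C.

g1 = ~(A ^ B)
g2 = ~(C ^ g1) = ~(C ^ (~(A ^ B)))
g3 = g2 | B = (~(C ^ (~(A ^ B)))) | B
g5 = g3 ^ g2 = ((~(C ^ (~(A ^ B)))) | B) ^ (~(C ^ (~(A ^ B))))

((~(C ^ (~(A ^ B)))) | B) ^ (~(C ^ (~(A ^ B))))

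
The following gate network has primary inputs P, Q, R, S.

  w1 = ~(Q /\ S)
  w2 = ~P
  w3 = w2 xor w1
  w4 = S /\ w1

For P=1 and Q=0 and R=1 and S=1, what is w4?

1

w1 = ~(0 /\ 1) = 1
w4 = 1 /\ 1 = 1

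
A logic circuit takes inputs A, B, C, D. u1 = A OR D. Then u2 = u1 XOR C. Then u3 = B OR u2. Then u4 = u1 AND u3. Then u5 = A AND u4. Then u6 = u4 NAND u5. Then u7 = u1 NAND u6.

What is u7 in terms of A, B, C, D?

(A OR D) NAND (((A OR D) AND (B OR ((A OR D) XOR C))) NAND (A AND ((A OR D) AND (B OR ((A OR D) XOR C)))))

u1 = A OR D
u2 = u1 XOR C = (A OR D) XOR C
u3 = B OR u2 = B OR ((A OR D) XOR C)
u4 = u1 AND u3 = (A OR D) AND (B OR ((A OR D) XOR C))
u5 = A AND u4 = A AND ((A OR D) AND (B OR ((A OR D) XOR C)))
u6 = u4 NAND u5 = ((A OR D) AND (B OR ((A OR D) XOR C))) NAND (A AND ((A OR D) AND (B OR ((A OR D) XOR C))))
u7 = u1 NAND u6 = (A OR D) NAND (((A OR D) AND (B OR ((A OR D) XOR C))) NAND (A AND ((A OR D) AND (B OR ((A OR D) XOR C)))))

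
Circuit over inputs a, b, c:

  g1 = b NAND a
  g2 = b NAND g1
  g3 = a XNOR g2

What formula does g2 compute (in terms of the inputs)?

b NAND (b NAND a)

g1 = b NAND a
g2 = b NAND g1 = b NAND (b NAND a)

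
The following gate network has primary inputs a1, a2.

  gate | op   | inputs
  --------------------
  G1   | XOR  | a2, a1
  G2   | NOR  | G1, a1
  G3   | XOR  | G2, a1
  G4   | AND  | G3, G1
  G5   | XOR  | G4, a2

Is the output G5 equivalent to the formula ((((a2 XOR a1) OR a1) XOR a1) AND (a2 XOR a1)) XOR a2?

G1 = a2 XOR a1
G2 = G1 NOR a1 = (a2 XOR a1) NOR a1
G3 = G2 XOR a1 = ((a2 XOR a1) NOR a1) XOR a1
G4 = G3 AND G1 = (((a2 XOR a1) NOR a1) XOR a1) AND (a2 XOR a1)
G5 = G4 XOR a2 = ((((a2 XOR a1) NOR a1) XOR a1) AND (a2 XOR a1)) XOR a2
At a1=0, a2=1: circuit gives 1, formula gives 0.

No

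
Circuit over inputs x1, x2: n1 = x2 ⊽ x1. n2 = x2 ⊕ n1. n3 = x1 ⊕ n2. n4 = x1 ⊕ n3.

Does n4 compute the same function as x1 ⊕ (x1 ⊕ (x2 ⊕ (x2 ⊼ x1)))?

No

n1 = x2 ⊽ x1
n2 = x2 ⊕ n1 = x2 ⊕ (x2 ⊽ x1)
n3 = x1 ⊕ n2 = x1 ⊕ (x2 ⊕ (x2 ⊽ x1))
n4 = x1 ⊕ n3 = x1 ⊕ (x1 ⊕ (x2 ⊕ (x2 ⊽ x1)))
At x1=0, x2=1: circuit gives 1, formula gives 0.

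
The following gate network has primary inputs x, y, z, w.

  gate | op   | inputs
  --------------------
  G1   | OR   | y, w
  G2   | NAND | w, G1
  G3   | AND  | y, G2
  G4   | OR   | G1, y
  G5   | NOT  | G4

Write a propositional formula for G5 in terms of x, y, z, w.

NOT ((y OR w) OR y)

G1 = y OR w
G4 = G1 OR y = (y OR w) OR y
G5 = NOT G4 = NOT ((y OR w) OR y)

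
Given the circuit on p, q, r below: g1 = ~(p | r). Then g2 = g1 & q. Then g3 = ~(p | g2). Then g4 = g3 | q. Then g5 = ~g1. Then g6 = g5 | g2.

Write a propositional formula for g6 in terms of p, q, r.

~(~(p | r)) | ((~(p | r)) & q)

g1 = ~(p | r)
g2 = g1 & q = (~(p | r)) & q
g5 = ~g1 = ~(~(p | r))
g6 = g5 | g2 = ~(~(p | r)) | ((~(p | r)) & q)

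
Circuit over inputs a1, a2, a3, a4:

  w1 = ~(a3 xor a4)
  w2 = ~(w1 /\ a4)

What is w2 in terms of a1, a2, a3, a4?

w1 = ~(a3 xor a4)
w2 = ~(w1 /\ a4) = ~((~(a3 xor a4)) /\ a4)

~((~(a3 xor a4)) /\ a4)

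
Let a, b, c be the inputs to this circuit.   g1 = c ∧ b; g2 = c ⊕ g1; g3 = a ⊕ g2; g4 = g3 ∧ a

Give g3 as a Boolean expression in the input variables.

g1 = c ∧ b
g2 = c ⊕ g1 = c ⊕ (c ∧ b)
g3 = a ⊕ g2 = a ⊕ (c ⊕ (c ∧ b))

a ⊕ (c ⊕ (c ∧ b))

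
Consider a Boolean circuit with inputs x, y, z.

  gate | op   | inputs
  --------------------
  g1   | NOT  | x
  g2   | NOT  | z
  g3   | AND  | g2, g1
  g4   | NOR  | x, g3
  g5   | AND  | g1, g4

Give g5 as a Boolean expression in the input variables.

NOT x AND (x NOR (NOT z AND NOT x))

g1 = NOT x
g2 = NOT z
g3 = g2 AND g1 = NOT z AND NOT x
g4 = x NOR g3 = x NOR (NOT z AND NOT x)
g5 = g1 AND g4 = NOT x AND (x NOR (NOT z AND NOT x))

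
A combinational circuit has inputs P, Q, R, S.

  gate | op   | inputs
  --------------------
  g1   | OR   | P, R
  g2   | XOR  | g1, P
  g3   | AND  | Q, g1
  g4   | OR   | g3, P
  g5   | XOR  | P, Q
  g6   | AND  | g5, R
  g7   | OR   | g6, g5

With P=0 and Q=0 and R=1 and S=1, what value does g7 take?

0

g5 = 0 XOR 0 = 0
g6 = 0 AND 1 = 0
g7 = 0 OR 0 = 0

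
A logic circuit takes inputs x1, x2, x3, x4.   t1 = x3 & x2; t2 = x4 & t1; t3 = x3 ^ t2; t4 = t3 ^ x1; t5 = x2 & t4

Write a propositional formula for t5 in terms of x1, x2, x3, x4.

x2 & ((x3 ^ (x4 & (x3 & x2))) ^ x1)

t1 = x3 & x2
t2 = x4 & t1 = x4 & (x3 & x2)
t3 = x3 ^ t2 = x3 ^ (x4 & (x3 & x2))
t4 = t3 ^ x1 = (x3 ^ (x4 & (x3 & x2))) ^ x1
t5 = x2 & t4 = x2 & ((x3 ^ (x4 & (x3 & x2))) ^ x1)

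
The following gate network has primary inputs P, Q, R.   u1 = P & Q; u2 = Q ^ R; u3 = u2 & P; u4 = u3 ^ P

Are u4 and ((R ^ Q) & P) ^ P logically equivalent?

Yes

u2 = Q ^ R
u3 = u2 & P = (Q ^ R) & P
u4 = u3 ^ P = ((Q ^ R) & P) ^ P
At P=0, Q=0, R=0: circuit gives 0, formula gives 0.
At P=1, Q=0, R=0: circuit gives 1, formula gives 1.
Agrees on all 8 inputs.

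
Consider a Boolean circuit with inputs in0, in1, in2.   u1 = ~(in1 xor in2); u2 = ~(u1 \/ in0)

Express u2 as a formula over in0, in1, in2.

~((~(in1 xor in2)) \/ in0)

u1 = ~(in1 xor in2)
u2 = ~(u1 \/ in0) = ~((~(in1 xor in2)) \/ in0)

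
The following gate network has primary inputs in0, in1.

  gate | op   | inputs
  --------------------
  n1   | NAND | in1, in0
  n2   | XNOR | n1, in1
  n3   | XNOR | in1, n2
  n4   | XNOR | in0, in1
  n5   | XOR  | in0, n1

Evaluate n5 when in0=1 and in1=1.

1

n1 = 1 NAND 1 = 0
n5 = 1 XOR 0 = 1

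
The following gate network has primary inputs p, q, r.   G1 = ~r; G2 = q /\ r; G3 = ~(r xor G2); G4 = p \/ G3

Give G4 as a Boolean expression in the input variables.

G2 = q /\ r
G3 = ~(r xor G2) = ~(r xor (q /\ r))
G4 = p \/ G3 = p \/ (~(r xor (q /\ r)))

p \/ (~(r xor (q /\ r)))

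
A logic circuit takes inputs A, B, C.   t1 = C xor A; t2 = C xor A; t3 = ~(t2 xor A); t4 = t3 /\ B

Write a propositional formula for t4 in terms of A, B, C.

(~((C xor A) xor A)) /\ B

t2 = C xor A
t3 = ~(t2 xor A) = ~((C xor A) xor A)
t4 = t3 /\ B = (~((C xor A) xor A)) /\ B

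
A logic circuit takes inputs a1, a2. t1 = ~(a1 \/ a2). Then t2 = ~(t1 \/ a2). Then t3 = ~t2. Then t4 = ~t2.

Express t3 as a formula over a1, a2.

~(~((~(a1 \/ a2)) \/ a2))

t1 = ~(a1 \/ a2)
t2 = ~(t1 \/ a2) = ~((~(a1 \/ a2)) \/ a2)
t3 = ~t2 = ~(~((~(a1 \/ a2)) \/ a2))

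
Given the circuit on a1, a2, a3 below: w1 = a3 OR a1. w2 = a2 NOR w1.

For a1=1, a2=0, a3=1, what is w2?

w1 = 1 OR 1 = 1
w2 = 0 NOR 1 = 0

0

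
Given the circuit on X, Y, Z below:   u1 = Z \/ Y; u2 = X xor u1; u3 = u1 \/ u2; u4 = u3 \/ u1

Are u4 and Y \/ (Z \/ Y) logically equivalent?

No

u1 = Z \/ Y
u2 = X xor u1 = X xor (Z \/ Y)
u3 = u1 \/ u2 = (Z \/ Y) \/ (X xor (Z \/ Y))
u4 = u3 \/ u1 = ((Z \/ Y) \/ (X xor (Z \/ Y))) \/ (Z \/ Y)
At X=1, Y=0, Z=0: circuit gives 1, formula gives 0.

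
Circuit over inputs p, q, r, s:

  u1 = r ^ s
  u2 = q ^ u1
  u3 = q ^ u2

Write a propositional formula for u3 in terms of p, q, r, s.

u1 = r ^ s
u2 = q ^ u1 = q ^ (r ^ s)
u3 = q ^ u2 = q ^ (q ^ (r ^ s))

q ^ (q ^ (r ^ s))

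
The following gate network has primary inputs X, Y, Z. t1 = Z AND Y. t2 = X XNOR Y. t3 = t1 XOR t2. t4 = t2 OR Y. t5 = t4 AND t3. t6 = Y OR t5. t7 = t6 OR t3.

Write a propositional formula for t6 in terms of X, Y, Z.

Y OR (((X XNOR Y) OR Y) AND ((Z AND Y) XOR (X XNOR Y)))

t1 = Z AND Y
t2 = X XNOR Y
t3 = t1 XOR t2 = (Z AND Y) XOR (X XNOR Y)
t4 = t2 OR Y = (X XNOR Y) OR Y
t5 = t4 AND t3 = ((X XNOR Y) OR Y) AND ((Z AND Y) XOR (X XNOR Y))
t6 = Y OR t5 = Y OR (((X XNOR Y) OR Y) AND ((Z AND Y) XOR (X XNOR Y)))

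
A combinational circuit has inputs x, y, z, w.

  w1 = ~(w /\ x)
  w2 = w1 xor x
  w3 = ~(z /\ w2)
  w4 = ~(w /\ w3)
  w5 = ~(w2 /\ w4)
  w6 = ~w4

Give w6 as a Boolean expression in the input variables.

w1 = ~(w /\ x)
w2 = w1 xor x = (~(w /\ x)) xor x
w3 = ~(z /\ w2) = ~(z /\ ((~(w /\ x)) xor x))
w4 = ~(w /\ w3) = ~(w /\ (~(z /\ ((~(w /\ x)) xor x))))
w6 = ~w4 = ~(~(w /\ (~(z /\ ((~(w /\ x)) xor x)))))

~(~(w /\ (~(z /\ ((~(w /\ x)) xor x)))))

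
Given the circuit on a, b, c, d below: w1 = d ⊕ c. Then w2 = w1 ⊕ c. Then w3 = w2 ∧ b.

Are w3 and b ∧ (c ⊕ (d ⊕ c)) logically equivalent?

Yes

w1 = d ⊕ c
w2 = w1 ⊕ c = (d ⊕ c) ⊕ c
w3 = w2 ∧ b = ((d ⊕ c) ⊕ c) ∧ b
At a=0, b=0, c=0, d=0: circuit gives 0, formula gives 0.
At a=0, b=1, c=0, d=1: circuit gives 1, formula gives 1.
Agrees on all 16 inputs.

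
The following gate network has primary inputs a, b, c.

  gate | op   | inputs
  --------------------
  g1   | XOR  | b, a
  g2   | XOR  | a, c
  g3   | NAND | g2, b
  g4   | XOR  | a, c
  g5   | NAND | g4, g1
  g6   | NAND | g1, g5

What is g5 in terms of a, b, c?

(a XOR c) NAND (b XOR a)

g1 = b XOR a
g4 = a XOR c
g5 = g4 NAND g1 = (a XOR c) NAND (b XOR a)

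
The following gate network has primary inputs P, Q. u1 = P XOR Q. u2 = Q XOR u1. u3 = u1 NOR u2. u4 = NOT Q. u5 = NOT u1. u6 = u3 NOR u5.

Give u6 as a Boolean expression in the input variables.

u1 = P XOR Q
u2 = Q XOR u1 = Q XOR (P XOR Q)
u3 = u1 NOR u2 = (P XOR Q) NOR (Q XOR (P XOR Q))
u5 = NOT u1 = NOT (P XOR Q)
u6 = u3 NOR u5 = ((P XOR Q) NOR (Q XOR (P XOR Q))) NOR NOT (P XOR Q)

((P XOR Q) NOR (Q XOR (P XOR Q))) NOR NOT (P XOR Q)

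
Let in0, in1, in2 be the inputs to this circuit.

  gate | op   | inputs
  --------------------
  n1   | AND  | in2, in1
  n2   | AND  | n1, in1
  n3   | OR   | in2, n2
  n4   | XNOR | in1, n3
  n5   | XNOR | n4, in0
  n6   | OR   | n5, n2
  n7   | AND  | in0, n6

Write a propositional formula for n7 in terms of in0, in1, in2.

n1 = in2 AND in1
n2 = n1 AND in1 = (in2 AND in1) AND in1
n3 = in2 OR n2 = in2 OR ((in2 AND in1) AND in1)
n4 = in1 XNOR n3 = in1 XNOR (in2 OR ((in2 AND in1) AND in1))
n5 = n4 XNOR in0 = (in1 XNOR (in2 OR ((in2 AND in1) AND in1))) XNOR in0
n6 = n5 OR n2 = ((in1 XNOR (in2 OR ((in2 AND in1) AND in1))) XNOR in0) OR ((in2 AND in1) AND in1)
n7 = in0 AND n6 = in0 AND (((in1 XNOR (in2 OR ((in2 AND in1) AND in1))) XNOR in0) OR ((in2 AND in1) AND in1))

in0 AND (((in1 XNOR (in2 OR ((in2 AND in1) AND in1))) XNOR in0) OR ((in2 AND in1) AND in1))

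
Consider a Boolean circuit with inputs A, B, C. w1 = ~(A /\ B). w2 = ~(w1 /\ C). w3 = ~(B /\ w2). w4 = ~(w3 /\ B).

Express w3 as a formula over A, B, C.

~(B /\ (~((~(A /\ B)) /\ C)))

w1 = ~(A /\ B)
w2 = ~(w1 /\ C) = ~((~(A /\ B)) /\ C)
w3 = ~(B /\ w2) = ~(B /\ (~((~(A /\ B)) /\ C)))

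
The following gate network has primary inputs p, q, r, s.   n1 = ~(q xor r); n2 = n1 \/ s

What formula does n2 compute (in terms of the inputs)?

(~(q xor r)) \/ s

n1 = ~(q xor r)
n2 = n1 \/ s = (~(q xor r)) \/ s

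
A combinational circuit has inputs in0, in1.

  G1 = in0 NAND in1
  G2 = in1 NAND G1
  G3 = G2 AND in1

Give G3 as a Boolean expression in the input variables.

G1 = in0 NAND in1
G2 = in1 NAND G1 = in1 NAND (in0 NAND in1)
G3 = G2 AND in1 = (in1 NAND (in0 NAND in1)) AND in1

(in1 NAND (in0 NAND in1)) AND in1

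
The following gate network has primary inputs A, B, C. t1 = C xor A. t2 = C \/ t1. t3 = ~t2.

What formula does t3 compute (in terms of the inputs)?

t1 = C xor A
t2 = C \/ t1 = C \/ (C xor A)
t3 = ~t2 = ~(C \/ (C xor A))

~(C \/ (C xor A))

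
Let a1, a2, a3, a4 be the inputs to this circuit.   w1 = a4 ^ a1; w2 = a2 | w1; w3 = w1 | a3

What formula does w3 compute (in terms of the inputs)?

w1 = a4 ^ a1
w3 = w1 | a3 = (a4 ^ a1) | a3

(a4 ^ a1) | a3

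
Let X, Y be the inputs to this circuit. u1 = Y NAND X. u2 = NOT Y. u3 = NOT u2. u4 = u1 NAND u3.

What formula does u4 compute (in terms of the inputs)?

(Y NAND X) NAND NOT NOT Y

u1 = Y NAND X
u2 = NOT Y
u3 = NOT u2 = NOT NOT Y
u4 = u1 NAND u3 = (Y NAND X) NAND NOT NOT Y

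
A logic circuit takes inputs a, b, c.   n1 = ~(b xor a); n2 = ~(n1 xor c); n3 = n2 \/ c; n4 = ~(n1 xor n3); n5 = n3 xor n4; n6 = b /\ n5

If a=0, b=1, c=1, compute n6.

n1 = ~(1 xor 0) = 0
n2 = ~(0 xor 1) = 0
n3 = 0 \/ 1 = 1
n4 = ~(0 xor 1) = 0
n5 = 1 xor 0 = 1
n6 = 1 /\ 1 = 1

1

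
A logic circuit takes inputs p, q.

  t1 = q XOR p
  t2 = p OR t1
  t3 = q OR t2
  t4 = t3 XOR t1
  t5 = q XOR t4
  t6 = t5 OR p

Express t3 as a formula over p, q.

t1 = q XOR p
t2 = p OR t1 = p OR (q XOR p)
t3 = q OR t2 = q OR (p OR (q XOR p))

q OR (p OR (q XOR p))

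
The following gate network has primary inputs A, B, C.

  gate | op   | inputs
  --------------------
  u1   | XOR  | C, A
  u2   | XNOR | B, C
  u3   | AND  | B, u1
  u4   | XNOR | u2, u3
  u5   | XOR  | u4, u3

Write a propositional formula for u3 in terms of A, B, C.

u1 = C XOR A
u3 = B AND u1 = B AND (C XOR A)

B AND (C XOR A)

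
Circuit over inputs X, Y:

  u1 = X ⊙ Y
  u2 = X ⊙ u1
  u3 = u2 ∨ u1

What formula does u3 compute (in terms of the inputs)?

u1 = X ⊙ Y
u2 = X ⊙ u1 = X ⊙ (X ⊙ Y)
u3 = u2 ∨ u1 = (X ⊙ (X ⊙ Y)) ∨ (X ⊙ Y)

(X ⊙ (X ⊙ Y)) ∨ (X ⊙ Y)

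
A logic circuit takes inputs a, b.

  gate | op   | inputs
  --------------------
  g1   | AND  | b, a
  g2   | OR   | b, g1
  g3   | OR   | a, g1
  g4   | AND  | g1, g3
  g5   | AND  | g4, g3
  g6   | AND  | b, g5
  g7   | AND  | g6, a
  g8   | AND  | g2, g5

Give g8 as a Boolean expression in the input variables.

(b OR (b AND a)) AND (((b AND a) AND (a OR (b AND a))) AND (a OR (b AND a)))

g1 = b AND a
g2 = b OR g1 = b OR (b AND a)
g3 = a OR g1 = a OR (b AND a)
g4 = g1 AND g3 = (b AND a) AND (a OR (b AND a))
g5 = g4 AND g3 = ((b AND a) AND (a OR (b AND a))) AND (a OR (b AND a))
g8 = g2 AND g5 = (b OR (b AND a)) AND (((b AND a) AND (a OR (b AND a))) AND (a OR (b AND a)))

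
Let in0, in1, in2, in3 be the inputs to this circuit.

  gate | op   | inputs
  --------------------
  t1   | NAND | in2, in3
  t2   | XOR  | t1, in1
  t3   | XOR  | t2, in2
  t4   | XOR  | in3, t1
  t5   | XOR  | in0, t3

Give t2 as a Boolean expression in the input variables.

(in2 NAND in3) XOR in1

t1 = in2 NAND in3
t2 = t1 XOR in1 = (in2 NAND in3) XOR in1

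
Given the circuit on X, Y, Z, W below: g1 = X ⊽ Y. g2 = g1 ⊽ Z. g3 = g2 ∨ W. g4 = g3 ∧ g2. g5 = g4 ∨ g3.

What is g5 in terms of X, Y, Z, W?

g1 = X ⊽ Y
g2 = g1 ⊽ Z = (X ⊽ Y) ⊽ Z
g3 = g2 ∨ W = ((X ⊽ Y) ⊽ Z) ∨ W
g4 = g3 ∧ g2 = (((X ⊽ Y) ⊽ Z) ∨ W) ∧ ((X ⊽ Y) ⊽ Z)
g5 = g4 ∨ g3 = ((((X ⊽ Y) ⊽ Z) ∨ W) ∧ ((X ⊽ Y) ⊽ Z)) ∨ (((X ⊽ Y) ⊽ Z) ∨ W)

((((X ⊽ Y) ⊽ Z) ∨ W) ∧ ((X ⊽ Y) ⊽ Z)) ∨ (((X ⊽ Y) ⊽ Z) ∨ W)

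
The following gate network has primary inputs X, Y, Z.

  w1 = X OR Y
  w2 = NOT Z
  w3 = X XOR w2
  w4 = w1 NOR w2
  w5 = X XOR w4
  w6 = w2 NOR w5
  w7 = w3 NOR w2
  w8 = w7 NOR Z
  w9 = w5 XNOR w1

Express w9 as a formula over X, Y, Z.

(X XOR ((X OR Y) NOR NOT Z)) XNOR (X OR Y)

w1 = X OR Y
w2 = NOT Z
w4 = w1 NOR w2 = (X OR Y) NOR NOT Z
w5 = X XOR w4 = X XOR ((X OR Y) NOR NOT Z)
w9 = w5 XNOR w1 = (X XOR ((X OR Y) NOR NOT Z)) XNOR (X OR Y)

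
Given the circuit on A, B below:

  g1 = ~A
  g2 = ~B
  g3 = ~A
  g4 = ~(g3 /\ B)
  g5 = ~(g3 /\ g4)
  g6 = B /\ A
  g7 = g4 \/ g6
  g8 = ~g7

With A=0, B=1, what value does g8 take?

1

g3 = ~0 = 1
g4 = ~(1 /\ 1) = 0
g6 = 1 /\ 0 = 0
g7 = 0 \/ 0 = 0
g8 = ~0 = 1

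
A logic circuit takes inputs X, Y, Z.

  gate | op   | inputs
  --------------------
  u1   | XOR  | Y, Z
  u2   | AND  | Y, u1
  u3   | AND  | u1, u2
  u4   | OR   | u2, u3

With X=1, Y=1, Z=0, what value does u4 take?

1

u1 = 1 XOR 0 = 1
u2 = 1 AND 1 = 1
u3 = 1 AND 1 = 1
u4 = 1 OR 1 = 1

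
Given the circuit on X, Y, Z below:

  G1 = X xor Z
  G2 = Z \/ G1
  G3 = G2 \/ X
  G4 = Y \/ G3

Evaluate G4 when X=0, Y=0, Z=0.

G1 = 0 xor 0 = 0
G2 = 0 \/ 0 = 0
G3 = 0 \/ 0 = 0
G4 = 0 \/ 0 = 0

0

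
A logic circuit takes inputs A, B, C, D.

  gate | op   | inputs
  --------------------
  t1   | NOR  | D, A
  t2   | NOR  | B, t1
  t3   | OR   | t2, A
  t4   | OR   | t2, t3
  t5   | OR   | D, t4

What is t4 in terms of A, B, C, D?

(B NOR (D NOR A)) OR ((B NOR (D NOR A)) OR A)

t1 = D NOR A
t2 = B NOR t1 = B NOR (D NOR A)
t3 = t2 OR A = (B NOR (D NOR A)) OR A
t4 = t2 OR t3 = (B NOR (D NOR A)) OR ((B NOR (D NOR A)) OR A)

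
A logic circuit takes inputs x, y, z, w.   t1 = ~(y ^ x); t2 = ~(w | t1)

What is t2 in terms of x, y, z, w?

~(w | (~(y ^ x)))

t1 = ~(y ^ x)
t2 = ~(w | t1) = ~(w | (~(y ^ x)))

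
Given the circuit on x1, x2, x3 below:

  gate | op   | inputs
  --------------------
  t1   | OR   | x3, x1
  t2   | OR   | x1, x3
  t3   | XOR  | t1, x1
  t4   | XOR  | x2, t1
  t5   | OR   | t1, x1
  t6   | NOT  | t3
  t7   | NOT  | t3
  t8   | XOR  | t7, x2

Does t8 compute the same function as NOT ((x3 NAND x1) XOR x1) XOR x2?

No

t1 = x3 OR x1
t3 = t1 XOR x1 = (x3 OR x1) XOR x1
t7 = NOT t3 = NOT ((x3 OR x1) XOR x1)
t8 = t7 XOR x2 = NOT ((x3 OR x1) XOR x1) XOR x2
At x1=0, x2=0, x3=0: circuit gives 1, formula gives 0.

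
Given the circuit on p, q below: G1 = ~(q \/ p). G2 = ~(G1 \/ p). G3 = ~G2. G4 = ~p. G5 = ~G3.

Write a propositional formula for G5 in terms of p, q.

~~(~((~(q \/ p)) \/ p))

G1 = ~(q \/ p)
G2 = ~(G1 \/ p) = ~((~(q \/ p)) \/ p)
G3 = ~G2 = ~(~((~(q \/ p)) \/ p))
G5 = ~G3 = ~~(~((~(q \/ p)) \/ p))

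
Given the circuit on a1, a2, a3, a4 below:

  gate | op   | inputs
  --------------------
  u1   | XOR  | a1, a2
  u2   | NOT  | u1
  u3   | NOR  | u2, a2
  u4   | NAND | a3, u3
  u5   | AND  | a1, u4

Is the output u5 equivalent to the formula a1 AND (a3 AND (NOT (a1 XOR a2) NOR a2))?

u1 = a1 XOR a2
u2 = NOT u1 = NOT (a1 XOR a2)
u3 = u2 NOR a2 = NOT (a1 XOR a2) NOR a2
u4 = a3 NAND u3 = a3 NAND (NOT (a1 XOR a2) NOR a2)
u5 = a1 AND u4 = a1 AND (a3 NAND (NOT (a1 XOR a2) NOR a2))
At a1=1, a2=0, a3=0, a4=0: circuit gives 1, formula gives 0.

No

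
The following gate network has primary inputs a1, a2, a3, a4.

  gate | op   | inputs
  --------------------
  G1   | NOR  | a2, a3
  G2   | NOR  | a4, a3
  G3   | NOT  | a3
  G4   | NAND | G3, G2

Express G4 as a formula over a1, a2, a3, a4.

NOT a3 NAND (a4 NOR a3)

G2 = a4 NOR a3
G3 = NOT a3
G4 = G3 NAND G2 = NOT a3 NAND (a4 NOR a3)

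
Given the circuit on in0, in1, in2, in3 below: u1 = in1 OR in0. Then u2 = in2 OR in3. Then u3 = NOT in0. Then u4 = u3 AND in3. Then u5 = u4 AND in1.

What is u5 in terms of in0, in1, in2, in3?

(NOT in0 AND in3) AND in1

u3 = NOT in0
u4 = u3 AND in3 = NOT in0 AND in3
u5 = u4 AND in1 = (NOT in0 AND in3) AND in1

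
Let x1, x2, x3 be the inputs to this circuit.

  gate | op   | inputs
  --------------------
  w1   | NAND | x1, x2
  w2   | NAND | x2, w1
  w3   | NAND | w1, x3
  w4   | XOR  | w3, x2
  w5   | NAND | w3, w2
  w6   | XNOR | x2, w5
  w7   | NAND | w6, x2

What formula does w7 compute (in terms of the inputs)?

(x2 XNOR (((x1 NAND x2) NAND x3) NAND (x2 NAND (x1 NAND x2)))) NAND x2

w1 = x1 NAND x2
w2 = x2 NAND w1 = x2 NAND (x1 NAND x2)
w3 = w1 NAND x3 = (x1 NAND x2) NAND x3
w5 = w3 NAND w2 = ((x1 NAND x2) NAND x3) NAND (x2 NAND (x1 NAND x2))
w6 = x2 XNOR w5 = x2 XNOR (((x1 NAND x2) NAND x3) NAND (x2 NAND (x1 NAND x2)))
w7 = w6 NAND x2 = (x2 XNOR (((x1 NAND x2) NAND x3) NAND (x2 NAND (x1 NAND x2)))) NAND x2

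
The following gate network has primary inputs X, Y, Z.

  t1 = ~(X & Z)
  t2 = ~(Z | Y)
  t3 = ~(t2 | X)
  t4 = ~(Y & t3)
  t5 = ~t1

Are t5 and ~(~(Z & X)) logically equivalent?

t1 = ~(X & Z)
t5 = ~t1 = ~(~(X & Z))
At X=0, Y=0, Z=0: circuit gives 0, formula gives 0.
At X=1, Y=0, Z=1: circuit gives 1, formula gives 1.
Agrees on all 8 inputs.

Yes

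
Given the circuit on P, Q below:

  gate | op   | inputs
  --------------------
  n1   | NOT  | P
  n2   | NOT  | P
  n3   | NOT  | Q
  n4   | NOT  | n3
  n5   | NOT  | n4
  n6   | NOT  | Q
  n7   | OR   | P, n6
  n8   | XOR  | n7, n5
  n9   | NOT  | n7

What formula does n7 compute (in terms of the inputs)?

P OR NOT Q

n6 = NOT Q
n7 = P OR n6 = P OR NOT Q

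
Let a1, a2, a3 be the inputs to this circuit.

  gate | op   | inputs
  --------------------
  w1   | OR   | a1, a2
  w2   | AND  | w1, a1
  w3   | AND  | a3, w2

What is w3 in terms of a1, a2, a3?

w1 = a1 OR a2
w2 = w1 AND a1 = (a1 OR a2) AND a1
w3 = a3 AND w2 = a3 AND ((a1 OR a2) AND a1)

a3 AND ((a1 OR a2) AND a1)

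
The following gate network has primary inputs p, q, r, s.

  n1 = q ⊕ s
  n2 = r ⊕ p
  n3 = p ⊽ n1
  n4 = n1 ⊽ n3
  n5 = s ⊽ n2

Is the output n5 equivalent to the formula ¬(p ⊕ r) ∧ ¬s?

n2 = r ⊕ p
n5 = s ⊽ n2 = s ⊽ (r ⊕ p)
At p=0, q=0, r=0, s=1: circuit gives 0, formula gives 0.
At p=0, q=0, r=0, s=0: circuit gives 1, formula gives 1.
Agrees on all 16 inputs.

Yes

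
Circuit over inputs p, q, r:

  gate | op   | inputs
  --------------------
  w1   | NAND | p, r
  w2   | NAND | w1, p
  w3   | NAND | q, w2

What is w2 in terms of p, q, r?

w1 = p NAND r
w2 = w1 NAND p = (p NAND r) NAND p

(p NAND r) NAND p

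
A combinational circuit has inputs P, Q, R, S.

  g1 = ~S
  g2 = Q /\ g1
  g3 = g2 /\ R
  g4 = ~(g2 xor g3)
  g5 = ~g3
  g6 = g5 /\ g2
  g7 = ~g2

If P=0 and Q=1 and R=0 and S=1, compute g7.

1

g1 = ~1 = 0
g2 = 1 /\ 0 = 0
g7 = ~0 = 1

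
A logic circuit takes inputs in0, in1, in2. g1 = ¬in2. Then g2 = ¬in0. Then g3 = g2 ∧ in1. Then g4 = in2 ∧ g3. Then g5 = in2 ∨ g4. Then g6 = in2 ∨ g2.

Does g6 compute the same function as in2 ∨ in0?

g2 = ¬in0
g6 = in2 ∨ g2 = in2 ∨ ¬in0
At in0=0, in1=0, in2=0: circuit gives 1, formula gives 0.

No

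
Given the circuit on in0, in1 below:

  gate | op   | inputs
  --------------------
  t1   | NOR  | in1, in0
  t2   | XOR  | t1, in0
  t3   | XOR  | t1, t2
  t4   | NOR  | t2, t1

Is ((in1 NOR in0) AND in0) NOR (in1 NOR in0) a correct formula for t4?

No

t1 = in1 NOR in0
t2 = t1 XOR in0 = (in1 NOR in0) XOR in0
t4 = t2 NOR t1 = ((in1 NOR in0) XOR in0) NOR (in1 NOR in0)
At in0=1, in1=0: circuit gives 0, formula gives 1.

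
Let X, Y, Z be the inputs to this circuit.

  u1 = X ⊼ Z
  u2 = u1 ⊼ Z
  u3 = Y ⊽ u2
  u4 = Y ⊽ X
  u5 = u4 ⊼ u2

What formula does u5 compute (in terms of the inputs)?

(Y ⊽ X) ⊼ ((X ⊼ Z) ⊼ Z)

u1 = X ⊼ Z
u2 = u1 ⊼ Z = (X ⊼ Z) ⊼ Z
u4 = Y ⊽ X
u5 = u4 ⊼ u2 = (Y ⊽ X) ⊼ ((X ⊼ Z) ⊼ Z)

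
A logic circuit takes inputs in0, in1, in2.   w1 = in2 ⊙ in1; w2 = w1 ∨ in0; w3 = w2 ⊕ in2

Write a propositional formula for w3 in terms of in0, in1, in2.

w1 = in2 ⊙ in1
w2 = w1 ∨ in0 = (in2 ⊙ in1) ∨ in0
w3 = w2 ⊕ in2 = ((in2 ⊙ in1) ∨ in0) ⊕ in2

((in2 ⊙ in1) ∨ in0) ⊕ in2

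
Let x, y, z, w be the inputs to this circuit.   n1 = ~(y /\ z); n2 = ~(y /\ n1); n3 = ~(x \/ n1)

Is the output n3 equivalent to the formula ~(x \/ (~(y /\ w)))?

n1 = ~(y /\ z)
n3 = ~(x \/ n1) = ~(x \/ (~(y /\ z)))
At x=0, y=1, z=0, w=1: circuit gives 0, formula gives 1.

No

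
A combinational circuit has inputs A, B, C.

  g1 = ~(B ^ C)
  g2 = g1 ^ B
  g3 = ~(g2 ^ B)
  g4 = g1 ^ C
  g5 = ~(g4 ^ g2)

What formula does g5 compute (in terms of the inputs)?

g1 = ~(B ^ C)
g2 = g1 ^ B = (~(B ^ C)) ^ B
g4 = g1 ^ C = (~(B ^ C)) ^ C
g5 = ~(g4 ^ g2) = ~(((~(B ^ C)) ^ C) ^ ((~(B ^ C)) ^ B))

~(((~(B ^ C)) ^ C) ^ ((~(B ^ C)) ^ B))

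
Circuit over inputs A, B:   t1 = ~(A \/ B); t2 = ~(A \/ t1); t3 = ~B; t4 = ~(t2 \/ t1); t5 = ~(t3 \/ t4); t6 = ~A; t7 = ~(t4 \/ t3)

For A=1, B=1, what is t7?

t1 = ~(1 \/ 1) = 0
t2 = ~(1 \/ 0) = 0
t3 = ~1 = 0
t4 = ~(0 \/ 0) = 1
t7 = ~(1 \/ 0) = 0

0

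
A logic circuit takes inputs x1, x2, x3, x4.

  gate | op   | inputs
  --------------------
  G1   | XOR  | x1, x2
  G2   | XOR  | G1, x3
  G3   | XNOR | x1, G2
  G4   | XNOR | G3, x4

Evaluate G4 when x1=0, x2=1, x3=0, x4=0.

1

G1 = 0 XOR 1 = 1
G2 = 1 XOR 0 = 1
G3 = 0 XNOR 1 = 0
G4 = 0 XNOR 0 = 1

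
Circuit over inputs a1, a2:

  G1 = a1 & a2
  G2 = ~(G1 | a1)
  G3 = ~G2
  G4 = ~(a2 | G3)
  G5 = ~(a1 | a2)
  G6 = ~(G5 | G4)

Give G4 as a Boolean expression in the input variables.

G1 = a1 & a2
G2 = ~(G1 | a1) = ~((a1 & a2) | a1)
G3 = ~G2 = ~(~((a1 & a2) | a1))
G4 = ~(a2 | G3) = ~(a2 | ~(~((a1 & a2) | a1)))

~(a2 | ~(~((a1 & a2) | a1)))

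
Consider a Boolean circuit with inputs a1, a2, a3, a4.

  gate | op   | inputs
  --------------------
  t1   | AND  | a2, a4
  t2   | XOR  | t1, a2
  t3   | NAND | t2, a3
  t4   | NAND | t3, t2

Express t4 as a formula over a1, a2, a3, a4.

(((a2 AND a4) XOR a2) NAND a3) NAND ((a2 AND a4) XOR a2)

t1 = a2 AND a4
t2 = t1 XOR a2 = (a2 AND a4) XOR a2
t3 = t2 NAND a3 = ((a2 AND a4) XOR a2) NAND a3
t4 = t3 NAND t2 = (((a2 AND a4) XOR a2) NAND a3) NAND ((a2 AND a4) XOR a2)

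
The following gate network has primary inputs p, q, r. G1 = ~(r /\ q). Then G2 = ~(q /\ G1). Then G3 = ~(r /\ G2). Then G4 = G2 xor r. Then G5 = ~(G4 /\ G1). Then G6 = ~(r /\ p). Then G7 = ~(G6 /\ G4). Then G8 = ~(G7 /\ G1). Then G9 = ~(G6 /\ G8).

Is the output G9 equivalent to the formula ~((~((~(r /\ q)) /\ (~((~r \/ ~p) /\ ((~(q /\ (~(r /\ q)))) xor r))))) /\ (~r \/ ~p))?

G1 = ~(r /\ q)
G2 = ~(q /\ G1) = ~(q /\ (~(r /\ q)))
G4 = G2 xor r = (~(q /\ (~(r /\ q)))) xor r
G6 = ~(r /\ p)
G7 = ~(G6 /\ G4) = ~((~(r /\ p)) /\ ((~(q /\ (~(r /\ q)))) xor r))
G8 = ~(G7 /\ G1) = ~((~((~(r /\ p)) /\ ((~(q /\ (~(r /\ q)))) xor r))) /\ (~(r /\ q)))
G9 = ~(G6 /\ G8) = ~((~(r /\ p)) /\ (~((~((~(r /\ p)) /\ ((~(q /\ (~(r /\ q)))) xor r))) /\ (~(r /\ q)))))
At p=0, q=0, r=0: circuit gives 0, formula gives 0.
At p=0, q=0, r=1: circuit gives 1, formula gives 1.
Agrees on all 8 inputs.

Yes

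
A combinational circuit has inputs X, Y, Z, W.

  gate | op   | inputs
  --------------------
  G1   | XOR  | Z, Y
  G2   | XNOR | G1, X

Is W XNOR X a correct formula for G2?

G1 = Z XOR Y
G2 = G1 XNOR X = (Z XOR Y) XNOR X
At X=0, Y=0, Z=0, W=1: circuit gives 1, formula gives 0.

No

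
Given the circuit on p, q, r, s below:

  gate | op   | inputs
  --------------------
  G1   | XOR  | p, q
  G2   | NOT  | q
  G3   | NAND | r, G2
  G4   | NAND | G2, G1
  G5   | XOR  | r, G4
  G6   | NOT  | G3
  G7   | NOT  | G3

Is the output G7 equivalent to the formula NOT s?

G2 = NOT q
G3 = r NAND G2 = r NAND NOT q
G7 = NOT G3 = NOT (r NAND NOT q)
At p=0, q=0, r=0, s=0: circuit gives 0, formula gives 1.

No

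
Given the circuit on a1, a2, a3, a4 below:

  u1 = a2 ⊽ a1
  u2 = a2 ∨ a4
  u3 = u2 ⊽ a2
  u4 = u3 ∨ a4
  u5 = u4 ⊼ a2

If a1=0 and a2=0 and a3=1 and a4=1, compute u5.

1

u2 = 0 ∨ 1 = 1
u3 = 1 ⊽ 0 = 0
u4 = 0 ∨ 1 = 1
u5 = 1 ⊼ 0 = 1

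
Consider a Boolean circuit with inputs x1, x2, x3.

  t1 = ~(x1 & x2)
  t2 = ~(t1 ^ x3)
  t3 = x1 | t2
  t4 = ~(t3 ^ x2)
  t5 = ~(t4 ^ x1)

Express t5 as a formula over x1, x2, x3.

~((~((x1 | (~((~(x1 & x2)) ^ x3))) ^ x2)) ^ x1)

t1 = ~(x1 & x2)
t2 = ~(t1 ^ x3) = ~((~(x1 & x2)) ^ x3)
t3 = x1 | t2 = x1 | (~((~(x1 & x2)) ^ x3))
t4 = ~(t3 ^ x2) = ~((x1 | (~((~(x1 & x2)) ^ x3))) ^ x2)
t5 = ~(t4 ^ x1) = ~((~((x1 | (~((~(x1 & x2)) ^ x3))) ^ x2)) ^ x1)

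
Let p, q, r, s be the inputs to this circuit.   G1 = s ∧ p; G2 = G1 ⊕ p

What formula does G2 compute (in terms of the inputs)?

G1 = s ∧ p
G2 = G1 ⊕ p = (s ∧ p) ⊕ p

(s ∧ p) ⊕ p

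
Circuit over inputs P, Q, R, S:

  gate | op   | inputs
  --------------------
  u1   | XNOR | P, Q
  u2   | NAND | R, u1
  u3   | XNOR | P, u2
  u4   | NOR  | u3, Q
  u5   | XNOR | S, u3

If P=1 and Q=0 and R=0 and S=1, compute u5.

1

u1 = 1 XNOR 0 = 0
u2 = 0 NAND 0 = 1
u3 = 1 XNOR 1 = 1
u5 = 1 XNOR 1 = 1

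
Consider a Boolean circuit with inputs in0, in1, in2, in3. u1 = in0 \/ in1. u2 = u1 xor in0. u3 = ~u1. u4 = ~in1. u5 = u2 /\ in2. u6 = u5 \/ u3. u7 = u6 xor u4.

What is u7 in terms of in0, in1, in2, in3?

u1 = in0 \/ in1
u2 = u1 xor in0 = (in0 \/ in1) xor in0
u3 = ~u1 = ~(in0 \/ in1)
u4 = ~in1
u5 = u2 /\ in2 = ((in0 \/ in1) xor in0) /\ in2
u6 = u5 \/ u3 = (((in0 \/ in1) xor in0) /\ in2) \/ ~(in0 \/ in1)
u7 = u6 xor u4 = ((((in0 \/ in1) xor in0) /\ in2) \/ ~(in0 \/ in1)) xor ~in1

((((in0 \/ in1) xor in0) /\ in2) \/ ~(in0 \/ in1)) xor ~in1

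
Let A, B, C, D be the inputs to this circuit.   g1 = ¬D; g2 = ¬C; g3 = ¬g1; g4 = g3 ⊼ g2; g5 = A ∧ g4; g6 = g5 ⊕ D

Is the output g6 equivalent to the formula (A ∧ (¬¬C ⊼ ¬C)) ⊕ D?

g1 = ¬D
g2 = ¬C
g3 = ¬g1 = ¬¬D
g4 = g3 ⊼ g2 = ¬¬D ⊼ ¬C
g5 = A ∧ g4 = A ∧ (¬¬D ⊼ ¬C)
g6 = g5 ⊕ D = (A ∧ (¬¬D ⊼ ¬C)) ⊕ D
At A=1, B=0, C=0, D=1: circuit gives 1, formula gives 0.

No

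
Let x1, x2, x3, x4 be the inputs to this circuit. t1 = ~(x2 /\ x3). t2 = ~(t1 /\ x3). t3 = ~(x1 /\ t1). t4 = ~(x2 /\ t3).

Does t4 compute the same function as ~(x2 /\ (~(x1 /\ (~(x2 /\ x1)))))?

No

t1 = ~(x2 /\ x3)
t3 = ~(x1 /\ t1) = ~(x1 /\ (~(x2 /\ x3)))
t4 = ~(x2 /\ t3) = ~(x2 /\ (~(x1 /\ (~(x2 /\ x3)))))
At x1=1, x2=1, x3=0, x4=0: circuit gives 1, formula gives 0.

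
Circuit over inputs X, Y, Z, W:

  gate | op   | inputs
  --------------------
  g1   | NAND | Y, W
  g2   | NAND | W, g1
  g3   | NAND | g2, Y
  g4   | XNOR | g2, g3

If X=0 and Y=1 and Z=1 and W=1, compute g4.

0

g1 = 1 NAND 1 = 0
g2 = 1 NAND 0 = 1
g3 = 1 NAND 1 = 0
g4 = 1 XNOR 0 = 0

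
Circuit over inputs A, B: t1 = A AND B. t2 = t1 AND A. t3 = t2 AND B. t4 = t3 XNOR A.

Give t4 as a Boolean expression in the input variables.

t1 = A AND B
t2 = t1 AND A = (A AND B) AND A
t3 = t2 AND B = ((A AND B) AND A) AND B
t4 = t3 XNOR A = (((A AND B) AND A) AND B) XNOR A

(((A AND B) AND A) AND B) XNOR A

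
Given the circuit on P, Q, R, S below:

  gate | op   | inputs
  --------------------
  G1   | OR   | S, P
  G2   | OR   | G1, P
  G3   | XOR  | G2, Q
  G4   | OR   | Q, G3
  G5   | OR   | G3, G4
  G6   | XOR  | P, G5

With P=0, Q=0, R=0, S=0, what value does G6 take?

0

G1 = 0 OR 0 = 0
G2 = 0 OR 0 = 0
G3 = 0 XOR 0 = 0
G4 = 0 OR 0 = 0
G5 = 0 OR 0 = 0
G6 = 0 XOR 0 = 0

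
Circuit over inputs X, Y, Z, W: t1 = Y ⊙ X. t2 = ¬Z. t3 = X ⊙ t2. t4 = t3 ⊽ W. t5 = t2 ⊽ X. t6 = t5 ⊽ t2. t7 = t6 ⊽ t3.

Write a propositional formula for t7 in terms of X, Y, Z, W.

((¬Z ⊽ X) ⊽ ¬Z) ⊽ (X ⊙ ¬Z)

t2 = ¬Z
t3 = X ⊙ t2 = X ⊙ ¬Z
t5 = t2 ⊽ X = ¬Z ⊽ X
t6 = t5 ⊽ t2 = (¬Z ⊽ X) ⊽ ¬Z
t7 = t6 ⊽ t3 = ((¬Z ⊽ X) ⊽ ¬Z) ⊽ (X ⊙ ¬Z)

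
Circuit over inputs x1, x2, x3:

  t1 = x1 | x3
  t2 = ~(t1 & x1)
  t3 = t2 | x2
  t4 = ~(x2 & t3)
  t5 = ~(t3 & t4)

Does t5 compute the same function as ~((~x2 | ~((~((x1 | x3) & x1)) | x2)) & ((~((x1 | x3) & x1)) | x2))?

t1 = x1 | x3
t2 = ~(t1 & x1) = ~((x1 | x3) & x1)
t3 = t2 | x2 = (~((x1 | x3) & x1)) | x2
t4 = ~(x2 & t3) = ~(x2 & ((~((x1 | x3) & x1)) | x2))
t5 = ~(t3 & t4) = ~(((~((x1 | x3) & x1)) | x2) & (~(x2 & ((~((x1 | x3) & x1)) | x2))))
At x1=0, x2=0, x3=0: circuit gives 0, formula gives 0.
At x1=0, x2=1, x3=0: circuit gives 1, formula gives 1.
Agrees on all 8 inputs.

Yes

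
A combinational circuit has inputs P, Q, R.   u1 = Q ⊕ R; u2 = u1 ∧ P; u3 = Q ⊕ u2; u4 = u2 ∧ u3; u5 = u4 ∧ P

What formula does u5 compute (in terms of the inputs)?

(((Q ⊕ R) ∧ P) ∧ (Q ⊕ ((Q ⊕ R) ∧ P))) ∧ P

u1 = Q ⊕ R
u2 = u1 ∧ P = (Q ⊕ R) ∧ P
u3 = Q ⊕ u2 = Q ⊕ ((Q ⊕ R) ∧ P)
u4 = u2 ∧ u3 = ((Q ⊕ R) ∧ P) ∧ (Q ⊕ ((Q ⊕ R) ∧ P))
u5 = u4 ∧ P = (((Q ⊕ R) ∧ P) ∧ (Q ⊕ ((Q ⊕ R) ∧ P))) ∧ P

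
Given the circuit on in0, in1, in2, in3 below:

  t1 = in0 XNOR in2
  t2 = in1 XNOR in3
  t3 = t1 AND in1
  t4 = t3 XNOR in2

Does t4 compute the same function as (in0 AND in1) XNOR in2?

t1 = in0 XNOR in2
t3 = t1 AND in1 = (in0 XNOR in2) AND in1
t4 = t3 XNOR in2 = ((in0 XNOR in2) AND in1) XNOR in2
At in0=0, in1=1, in2=0, in3=0: circuit gives 0, formula gives 1.

No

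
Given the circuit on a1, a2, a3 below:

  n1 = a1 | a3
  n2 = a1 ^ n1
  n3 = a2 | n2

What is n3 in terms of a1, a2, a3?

n1 = a1 | a3
n2 = a1 ^ n1 = a1 ^ (a1 | a3)
n3 = a2 | n2 = a2 | (a1 ^ (a1 | a3))

a2 | (a1 ^ (a1 | a3))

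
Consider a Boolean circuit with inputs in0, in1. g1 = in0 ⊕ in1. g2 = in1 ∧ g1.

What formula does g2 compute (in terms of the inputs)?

g1 = in0 ⊕ in1
g2 = in1 ∧ g1 = in1 ∧ (in0 ⊕ in1)

in1 ∧ (in0 ⊕ in1)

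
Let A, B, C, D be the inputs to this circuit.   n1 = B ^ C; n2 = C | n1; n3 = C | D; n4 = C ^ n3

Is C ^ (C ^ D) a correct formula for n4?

No

n3 = C | D
n4 = C ^ n3 = C ^ (C | D)
At A=0, B=0, C=1, D=1: circuit gives 0, formula gives 1.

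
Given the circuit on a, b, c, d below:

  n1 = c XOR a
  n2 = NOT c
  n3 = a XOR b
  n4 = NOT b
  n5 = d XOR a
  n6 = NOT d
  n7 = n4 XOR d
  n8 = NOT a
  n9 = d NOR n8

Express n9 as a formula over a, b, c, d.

d NOR NOT a

n8 = NOT a
n9 = d NOR n8 = d NOR NOT a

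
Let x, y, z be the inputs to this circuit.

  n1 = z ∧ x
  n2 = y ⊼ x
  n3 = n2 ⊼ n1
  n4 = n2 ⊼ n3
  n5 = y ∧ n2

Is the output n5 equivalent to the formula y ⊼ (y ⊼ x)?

n2 = y ⊼ x
n5 = y ∧ n2 = y ∧ (y ⊼ x)
At x=0, y=0, z=0: circuit gives 0, formula gives 1.

No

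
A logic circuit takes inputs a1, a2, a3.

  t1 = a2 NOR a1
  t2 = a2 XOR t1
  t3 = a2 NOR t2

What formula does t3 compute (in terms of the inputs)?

a2 NOR (a2 XOR (a2 NOR a1))

t1 = a2 NOR a1
t2 = a2 XOR t1 = a2 XOR (a2 NOR a1)
t3 = a2 NOR t2 = a2 NOR (a2 XOR (a2 NOR a1))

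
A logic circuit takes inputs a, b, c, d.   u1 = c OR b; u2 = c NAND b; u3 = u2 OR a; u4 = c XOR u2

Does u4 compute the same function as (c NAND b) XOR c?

Yes

u2 = c NAND b
u4 = c XOR u2 = c XOR (c NAND b)
At a=0, b=0, c=1, d=0: circuit gives 0, formula gives 0.
At a=0, b=0, c=0, d=0: circuit gives 1, formula gives 1.
Agrees on all 16 inputs.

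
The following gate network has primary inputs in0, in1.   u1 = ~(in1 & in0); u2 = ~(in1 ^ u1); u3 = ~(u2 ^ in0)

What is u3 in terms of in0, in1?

u1 = ~(in1 & in0)
u2 = ~(in1 ^ u1) = ~(in1 ^ (~(in1 & in0)))
u3 = ~(u2 ^ in0) = ~((~(in1 ^ (~(in1 & in0)))) ^ in0)

~((~(in1 ^ (~(in1 & in0)))) ^ in0)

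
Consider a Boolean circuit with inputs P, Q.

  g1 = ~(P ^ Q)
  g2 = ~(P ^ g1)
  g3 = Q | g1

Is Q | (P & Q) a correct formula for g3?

g1 = ~(P ^ Q)
g3 = Q | g1 = Q | (~(P ^ Q))
At P=0, Q=0: circuit gives 1, formula gives 0.

No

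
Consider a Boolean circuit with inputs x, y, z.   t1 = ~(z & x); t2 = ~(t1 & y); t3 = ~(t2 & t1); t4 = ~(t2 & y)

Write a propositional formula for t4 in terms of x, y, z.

~((~((~(z & x)) & y)) & y)

t1 = ~(z & x)
t2 = ~(t1 & y) = ~((~(z & x)) & y)
t4 = ~(t2 & y) = ~((~((~(z & x)) & y)) & y)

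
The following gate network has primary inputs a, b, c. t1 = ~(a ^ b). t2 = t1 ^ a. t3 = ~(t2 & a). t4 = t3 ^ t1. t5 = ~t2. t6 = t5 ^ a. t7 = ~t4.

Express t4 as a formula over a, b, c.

t1 = ~(a ^ b)
t2 = t1 ^ a = (~(a ^ b)) ^ a
t3 = ~(t2 & a) = ~(((~(a ^ b)) ^ a) & a)
t4 = t3 ^ t1 = (~(((~(a ^ b)) ^ a) & a)) ^ (~(a ^ b))

(~(((~(a ^ b)) ^ a) & a)) ^ (~(a ^ b))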